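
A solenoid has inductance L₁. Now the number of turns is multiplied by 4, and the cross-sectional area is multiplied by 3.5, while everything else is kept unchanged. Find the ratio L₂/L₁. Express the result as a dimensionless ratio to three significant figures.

L₂/L₁ = 56.0

For a solenoid, L ∝ μᵣN²A/ℓ.
L₂/L₁ = (4)^2 × (3.5) = 56.0.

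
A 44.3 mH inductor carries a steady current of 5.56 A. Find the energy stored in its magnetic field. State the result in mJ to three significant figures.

U ≈ 685 mJ

Stored magnetic energy: U = ½LI².
U = ½(4.430×10^-2 H)(5.56 A)² = 0.6847 J.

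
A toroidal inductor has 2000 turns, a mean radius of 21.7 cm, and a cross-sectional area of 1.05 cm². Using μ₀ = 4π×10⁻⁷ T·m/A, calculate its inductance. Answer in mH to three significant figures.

L ≈ 0.387 mH

For a thin toroid, L = μ₀N²A/(2πR).
L = (4π×10⁻⁷)(2000)²(1.050×10^-4) / (2π×0.217 m) = 3.871×10^-4 H.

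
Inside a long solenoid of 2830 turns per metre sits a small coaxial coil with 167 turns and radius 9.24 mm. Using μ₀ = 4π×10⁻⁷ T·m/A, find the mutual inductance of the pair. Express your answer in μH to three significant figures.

M ≈ 159 μH

The outer solenoid produces a uniform field B₁ = μ₀n₁I₁ across the inner coil,
so the flux linkage is N₂Φ = N₂B₁A₂ = μ₀n₁N₂A₂·I₁, giving M = μ₀n₁N₂A₂.
A₂ = πr² = π(9.240×10^-3 m)² = 2.682×10^-4 m².
M = (4π×10⁻⁷)(2830)(167)(2.682×10^-4) = 1.593×10^-4 H.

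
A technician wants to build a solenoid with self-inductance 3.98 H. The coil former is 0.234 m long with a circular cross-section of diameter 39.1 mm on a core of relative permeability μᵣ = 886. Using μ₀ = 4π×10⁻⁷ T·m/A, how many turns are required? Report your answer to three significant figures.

A = π(d/2)² = π(1.955×10^-2 m)² = 1.201×10^-3 m².
From L = μ₀μᵣN²A/ℓ, N = √(Lℓ / (μ₀μᵣA)).
N = √[(3.98)(0.234) / ((4π×10⁻⁷)(886)×1.201×10^-3)] = √(6.966×10^5) ≈ 834.7.

N ≈ 835 turns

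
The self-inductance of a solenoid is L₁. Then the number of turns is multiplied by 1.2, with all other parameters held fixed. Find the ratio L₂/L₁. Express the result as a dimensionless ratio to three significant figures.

L₂/L₁ = 1.44

For a solenoid, L ∝ μᵣN²A/ℓ.
L₂/L₁ = (1.2)^2 = 1.44.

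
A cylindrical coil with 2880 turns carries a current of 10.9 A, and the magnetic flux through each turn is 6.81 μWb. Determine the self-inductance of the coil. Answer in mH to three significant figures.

L ≈ 1.80 mH

Self-inductance is defined by L = NΦ_B/I (flux linkage over current).
L = (2880)(6.810×10^-6 Wb)/(10.9 A) = 1.799×10^-3 H.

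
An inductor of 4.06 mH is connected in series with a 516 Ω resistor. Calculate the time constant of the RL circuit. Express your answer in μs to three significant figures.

τ ≈ 7.87 μs

τ = L/R = (4.060×10^-3 H)/(516 Ω) = 7.868×10^-6 s.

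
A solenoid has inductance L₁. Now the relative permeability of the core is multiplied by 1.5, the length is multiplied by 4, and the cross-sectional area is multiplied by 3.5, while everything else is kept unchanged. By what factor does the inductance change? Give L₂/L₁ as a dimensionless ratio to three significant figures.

For a solenoid, L ∝ μᵣN²A/ℓ.
L₂/L₁ = (1.5) × (4)^-1 × (3.5) = 1.31.

L₂/L₁ = 1.31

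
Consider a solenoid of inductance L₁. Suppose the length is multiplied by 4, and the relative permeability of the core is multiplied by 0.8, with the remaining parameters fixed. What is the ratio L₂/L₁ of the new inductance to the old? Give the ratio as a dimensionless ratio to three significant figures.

For a solenoid, L ∝ μᵣN²A/ℓ.
L₂/L₁ = (4)^-1 × (0.8) = 0.200.

L₂/L₁ = 0.200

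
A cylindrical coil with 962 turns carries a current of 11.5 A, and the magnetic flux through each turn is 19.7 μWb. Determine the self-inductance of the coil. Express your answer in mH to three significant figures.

L ≈ 1.65 mH

Self-inductance is defined by L = NΦ_B/I (flux linkage over current).
L = (962)(1.970×10^-5 Wb)/(11.5 A) = 1.648×10^-3 H.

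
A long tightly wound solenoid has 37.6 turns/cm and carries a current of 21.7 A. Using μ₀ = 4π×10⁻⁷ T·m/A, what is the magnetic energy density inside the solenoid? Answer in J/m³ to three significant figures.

B = μ₀nI = (4π×10⁻⁷)(3.760×10^3)(21.7) = 0.1025 T.
u = B²/(2μ₀) = (0.1025)²/(2×4π×10⁻⁷) = 4.183×10^3 J/m³.

u ≈ 4180 J/m³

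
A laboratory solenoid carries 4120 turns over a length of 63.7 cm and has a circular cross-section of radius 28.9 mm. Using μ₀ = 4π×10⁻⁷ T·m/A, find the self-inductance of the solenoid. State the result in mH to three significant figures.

A = πr² = π(2.890×10^-2 m)² = 2.624×10^-3 m².
For a long solenoid, L = μ₀N²A/ℓ.
L = (4π×10⁻⁷)(4120)²(2.624×10^-3)/(0.637 m) = 8.786×10^-2 H.

L ≈ 87.9 mH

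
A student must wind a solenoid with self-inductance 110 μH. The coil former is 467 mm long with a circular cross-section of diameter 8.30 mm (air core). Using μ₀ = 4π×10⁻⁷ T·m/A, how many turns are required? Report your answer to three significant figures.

N ≈ 869 turns

A = π(d/2)² = π(4.150×10^-3 m)² = 5.411×10^-5 m².
From L = μ₀N²A/ℓ, N = √(Lℓ / (μ₀A)).
N = √[(1.100×10^-4)(0.467) / ((4π×10⁻⁷)×5.411×10^-5)] = √(7.555×10^5) ≈ 869.2.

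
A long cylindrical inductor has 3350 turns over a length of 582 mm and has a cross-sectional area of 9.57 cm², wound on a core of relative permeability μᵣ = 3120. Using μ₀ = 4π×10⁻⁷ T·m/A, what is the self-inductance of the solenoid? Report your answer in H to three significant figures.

L ≈ 72.4 H

A = 9.57 cm² = 9.570×10^-4 m².
For a long solenoid, L = μ₀μᵣN²A/ℓ.
L = (4π×10⁻⁷)(3120)(3350)²(9.570×10^-4)/(0.582 m) = 72.35 H.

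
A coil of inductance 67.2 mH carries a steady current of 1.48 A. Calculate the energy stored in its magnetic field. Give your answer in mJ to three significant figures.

U ≈ 73.6 mJ

Stored magnetic energy: U = ½LI².
U = ½(6.720×10^-2 H)(1.48 A)² = 7.360×10^-2 J.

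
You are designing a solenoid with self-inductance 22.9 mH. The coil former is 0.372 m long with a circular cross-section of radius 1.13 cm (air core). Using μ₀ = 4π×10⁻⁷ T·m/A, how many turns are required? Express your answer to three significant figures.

A = πr² = π(1.130×10^-2 m)² = 4.011×10^-4 m².
From L = μ₀N²A/ℓ, N = √(Lℓ / (μ₀A)).
N = √[(2.290×10^-2)(0.372) / ((4π×10⁻⁷)×4.011×10^-4)] = √(1.690×10^7) ≈ 4110.8.

N ≈ 4110 turns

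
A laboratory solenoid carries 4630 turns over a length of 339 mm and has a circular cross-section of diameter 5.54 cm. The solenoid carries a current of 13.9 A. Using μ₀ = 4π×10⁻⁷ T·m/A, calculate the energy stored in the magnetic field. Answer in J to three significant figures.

U ≈ 18.5 J

A = π(d/2)² = π(2.770×10^-2 m)² = 2.411×10^-3 m².
L = μ₀N²A/ℓ = (4π×10⁻⁷)(4630)²(2.411×10^-3)/(0.339) = 0.1915 H.
U = ½LI² = ½(0.1915)(13.9)² = 18.5 J.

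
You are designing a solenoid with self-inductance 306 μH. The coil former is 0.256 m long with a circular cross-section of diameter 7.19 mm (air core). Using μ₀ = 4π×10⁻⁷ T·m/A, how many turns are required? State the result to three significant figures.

A = π(d/2)² = π(3.595×10^-3 m)² = 4.060×10^-5 m².
From L = μ₀N²A/ℓ, N = √(Lℓ / (μ₀A)).
N = √[(3.060×10^-4)(0.256) / ((4π×10⁻⁷)×4.060×10^-5)] = √(1.535×10^6) ≈ 1239.1.

N ≈ 1240 turns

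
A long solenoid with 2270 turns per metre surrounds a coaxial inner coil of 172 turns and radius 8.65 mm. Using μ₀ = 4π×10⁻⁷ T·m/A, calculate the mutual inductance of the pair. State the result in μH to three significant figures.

The outer solenoid produces a uniform field B₁ = μ₀n₁I₁ across the inner coil,
so the flux linkage is N₂Φ = N₂B₁A₂ = μ₀n₁N₂A₂·I₁, giving M = μ₀n₁N₂A₂.
A₂ = πr² = π(8.650×10^-3 m)² = 2.351×10^-4 m².
M = (4π×10⁻⁷)(2270)(172)(2.351×10^-4) = 1.153×10^-4 H.

M ≈ 115 μH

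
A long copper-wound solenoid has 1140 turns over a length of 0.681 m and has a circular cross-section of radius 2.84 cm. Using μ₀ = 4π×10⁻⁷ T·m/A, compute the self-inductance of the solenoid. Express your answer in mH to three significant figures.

A = πr² = π(2.840×10^-2 m)² = 2.534×10^-3 m².
For a long solenoid, L = μ₀N²A/ℓ.
L = (4π×10⁻⁷)(1140)²(2.534×10^-3)/(0.681 m) = 6.077×10^-3 H.

L ≈ 6.08 mH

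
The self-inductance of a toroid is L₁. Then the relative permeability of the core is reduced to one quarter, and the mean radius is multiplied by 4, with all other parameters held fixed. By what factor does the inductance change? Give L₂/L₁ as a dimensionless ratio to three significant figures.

For a toroid, L ∝ μᵣN²A/R.
L₂/L₁ = (0.25) × (4)^-1 = 0.0625.

L₂/L₁ = 0.0625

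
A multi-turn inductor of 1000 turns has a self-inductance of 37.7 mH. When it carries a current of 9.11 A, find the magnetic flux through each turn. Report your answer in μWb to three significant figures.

Φ_B ≈ 343 μWb

From L = NΦ_B/I, the flux per turn is Φ_B = LI/N.
Φ_B = (3.770×10^-2 H)(9.11 A)/1000 = 3.434×10^-4 Wb.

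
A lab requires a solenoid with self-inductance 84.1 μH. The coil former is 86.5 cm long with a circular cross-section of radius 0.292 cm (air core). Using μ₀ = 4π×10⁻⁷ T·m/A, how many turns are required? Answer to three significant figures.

A = πr² = π(2.920×10^-3 m)² = 2.679×10^-5 m².
From L = μ₀N²A/ℓ, N = √(Lℓ / (μ₀A)).
N = √[(8.410×10^-5)(0.865) / ((4π×10⁻⁷)×2.679×10^-5)] = √(2.161×10^6) ≈ 1470.1.

N ≈ 1470 turns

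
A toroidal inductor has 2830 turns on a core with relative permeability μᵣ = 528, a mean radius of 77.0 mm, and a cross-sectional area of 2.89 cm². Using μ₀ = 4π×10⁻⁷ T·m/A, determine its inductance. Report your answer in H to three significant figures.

For a thin toroid, L = μ₀μᵣN²A/(2πR).
L = (4π×10⁻⁷)(528)(2830)²(2.890×10^-4) / (2π×7.700×10^-2 m) = 3.174 H.

L ≈ 3.17 H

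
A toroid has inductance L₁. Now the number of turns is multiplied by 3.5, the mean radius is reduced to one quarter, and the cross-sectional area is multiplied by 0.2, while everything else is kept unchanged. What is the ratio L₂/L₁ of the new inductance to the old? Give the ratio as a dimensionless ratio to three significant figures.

L₂/L₁ = 9.80

For a toroid, L ∝ μᵣN²A/R.
L₂/L₁ = (3.5)^2 × (0.25)^-1 × (0.2) = 9.80.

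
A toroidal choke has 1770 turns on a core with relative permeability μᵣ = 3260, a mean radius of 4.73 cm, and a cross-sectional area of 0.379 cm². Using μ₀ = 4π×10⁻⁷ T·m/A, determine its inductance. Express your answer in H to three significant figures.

For a thin toroid, L = μ₀μᵣN²A/(2πR).
L = (4π×10⁻⁷)(3260)(1770)²(3.790×10^-5) / (2π×4.730×10^-2 m) = 1.637 H.

L ≈ 1.64 H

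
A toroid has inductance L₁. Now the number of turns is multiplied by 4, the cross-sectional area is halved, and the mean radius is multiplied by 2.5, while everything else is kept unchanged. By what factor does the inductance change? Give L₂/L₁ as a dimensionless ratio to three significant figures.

For a toroid, L ∝ μᵣN²A/R.
L₂/L₁ = (4)^2 × (0.5) × (2.5)^-1 = 3.20.

L₂/L₁ = 3.20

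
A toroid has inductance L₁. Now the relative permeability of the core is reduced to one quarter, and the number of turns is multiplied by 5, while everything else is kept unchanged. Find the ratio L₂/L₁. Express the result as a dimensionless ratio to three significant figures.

For a toroid, L ∝ μᵣN²A/R.
L₂/L₁ = (0.25) × (5)^2 = 6.25.

L₂/L₁ = 6.25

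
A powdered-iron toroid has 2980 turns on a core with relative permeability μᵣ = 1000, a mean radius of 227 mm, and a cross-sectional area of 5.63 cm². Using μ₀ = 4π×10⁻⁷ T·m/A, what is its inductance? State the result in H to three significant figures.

For a thin toroid, L = μ₀μᵣN²A/(2πR).
L = (4π×10⁻⁷)(1000)(2980)²(5.630×10^-4) / (2π×0.227 m) = 4.40499 H.

L ≈ 4.40 H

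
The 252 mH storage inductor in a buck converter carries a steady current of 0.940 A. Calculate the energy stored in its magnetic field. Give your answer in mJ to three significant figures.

Stored magnetic energy: U = ½LI².
U = ½(0.252 H)(0.940 A)² = 0.1113 J.

U ≈ 111 mJ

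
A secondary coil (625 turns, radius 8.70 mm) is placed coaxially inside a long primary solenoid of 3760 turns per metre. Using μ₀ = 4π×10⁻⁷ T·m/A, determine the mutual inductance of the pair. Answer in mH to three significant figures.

M ≈ 0.702 mH

The outer solenoid produces a uniform field B₁ = μ₀n₁I₁ across the inner coil,
so the flux linkage is N₂Φ = N₂B₁A₂ = μ₀n₁N₂A₂·I₁, giving M = μ₀n₁N₂A₂.
A₂ = πr² = π(8.700×10^-3 m)² = 2.378×10^-4 m².
M = (4π×10⁻⁷)(3760)(625)(2.378×10^-4) = 7.022×10^-4 H.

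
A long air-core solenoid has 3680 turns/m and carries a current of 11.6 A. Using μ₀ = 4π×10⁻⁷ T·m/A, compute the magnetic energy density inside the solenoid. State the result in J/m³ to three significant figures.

u ≈ 1140 J/m³

B = μ₀nI = (4π×10⁻⁷)(3.680×10^3)(11.6) = 5.364×10^-2 T.
u = B²/(2μ₀) = (5.364×10^-2)²/(2×4π×10⁻⁷) = 1.14496×10^3 J/m³.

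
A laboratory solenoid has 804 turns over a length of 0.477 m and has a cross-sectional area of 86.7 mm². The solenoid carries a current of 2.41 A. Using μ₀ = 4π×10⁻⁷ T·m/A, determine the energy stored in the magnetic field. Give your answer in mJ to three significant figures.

A = 86.7 mm² = 8.670×10^-5 m².
L = μ₀N²A/ℓ = (4π×10⁻⁷)(804)²(8.670×10^-5)/(0.477) = 1.476×10^-4 H.
U = ½LI² = ½(1.476×10^-4)(2.41)² = 4.288×10^-4 J.

U ≈ 0.429 mJ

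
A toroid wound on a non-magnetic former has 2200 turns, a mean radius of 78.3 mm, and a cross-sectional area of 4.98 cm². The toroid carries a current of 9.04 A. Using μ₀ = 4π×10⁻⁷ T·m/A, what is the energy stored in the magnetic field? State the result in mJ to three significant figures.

L = μ₀N²A/(2πR) = (4π×10⁻⁷)(2200)²(4.980×10^-4)/(2π×7.830×10^-2) = 6.157×10^-3 H.
U = ½LI² = ½(6.157×10^-3)(9.04)² = 0.2516 J.

U ≈ 252 mJ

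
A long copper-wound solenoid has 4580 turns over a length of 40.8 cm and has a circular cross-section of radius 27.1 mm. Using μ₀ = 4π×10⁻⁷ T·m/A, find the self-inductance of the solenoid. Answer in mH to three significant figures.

L ≈ 149 mH

A = πr² = π(2.710×10^-2 m)² = 2.307×10^-3 m².
For a long solenoid, L = μ₀N²A/ℓ.
L = (4π×10⁻⁷)(4580)²(2.307×10^-3)/(0.408 m) = 0.1491 H.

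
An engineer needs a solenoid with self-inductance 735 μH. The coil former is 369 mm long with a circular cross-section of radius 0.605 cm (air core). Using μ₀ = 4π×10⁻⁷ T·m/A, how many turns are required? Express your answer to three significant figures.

N ≈ 1370 turns

A = πr² = π(6.050×10^-3 m)² = 1.150×10^-4 m².
From L = μ₀N²A/ℓ, N = √(Lℓ / (μ₀A)).
N = √[(7.350×10^-4)(0.369) / ((4π×10⁻⁷)×1.150×10^-4)] = √(1.877×10^6) ≈ 1370.0.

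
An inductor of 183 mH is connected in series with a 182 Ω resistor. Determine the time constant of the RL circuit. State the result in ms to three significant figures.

τ ≈ 1.01 ms

τ = L/R = (0.183 H)/(182 Ω) = 1.005×10^-3 s.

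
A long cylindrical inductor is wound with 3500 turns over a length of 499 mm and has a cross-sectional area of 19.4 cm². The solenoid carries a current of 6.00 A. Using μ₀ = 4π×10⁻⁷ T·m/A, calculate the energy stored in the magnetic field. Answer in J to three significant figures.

A = 19.4 cm² = 1.940×10^-3 m².
L = μ₀N²A/ℓ = (4π×10⁻⁷)(3500)²(1.940×10^-3)/(0.499) = 5.9848×10^-2 H.
U = ½LI² = ½(5.9848×10^-2)(6.00)² = 1.077 J.

U ≈ 1.08 J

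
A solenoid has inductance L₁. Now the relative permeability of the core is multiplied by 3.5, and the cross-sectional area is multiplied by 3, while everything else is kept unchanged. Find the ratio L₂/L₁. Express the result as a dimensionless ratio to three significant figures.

For a solenoid, L ∝ μᵣN²A/ℓ.
L₂/L₁ = (3.5) × (3) = 10.5.

L₂/L₁ = 10.5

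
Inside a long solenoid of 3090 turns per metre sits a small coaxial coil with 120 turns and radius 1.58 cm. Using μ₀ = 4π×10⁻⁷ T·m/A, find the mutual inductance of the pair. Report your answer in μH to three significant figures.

M ≈ 365 μH

The outer solenoid produces a uniform field B₁ = μ₀n₁I₁ across the inner coil,
so the flux linkage is N₂Φ = N₂B₁A₂ = μ₀n₁N₂A₂·I₁, giving M = μ₀n₁N₂A₂.
A₂ = πr² = π(1.580×10^-2 m)² = 7.843×10^-4 m².
M = (4π×10⁻⁷)(3090)(120)(7.843×10^-4) = 3.654×10^-4 H.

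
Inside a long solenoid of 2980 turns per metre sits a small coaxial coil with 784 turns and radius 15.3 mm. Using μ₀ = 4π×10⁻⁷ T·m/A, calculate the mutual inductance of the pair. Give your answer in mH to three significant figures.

The outer solenoid produces a uniform field B₁ = μ₀n₁I₁ across the inner coil,
so the flux linkage is N₂Φ = N₂B₁A₂ = μ₀n₁N₂A₂·I₁, giving M = μ₀n₁N₂A₂.
A₂ = πr² = π(1.530×10^-2 m)² = 7.354×10^-4 m².
M = (4π×10⁻⁷)(2980)(784)(7.354×10^-4) = 2.159×10^-3 H.

M ≈ 2.16 mH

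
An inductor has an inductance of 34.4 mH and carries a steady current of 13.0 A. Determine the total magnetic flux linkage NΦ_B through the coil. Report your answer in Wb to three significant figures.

From L = NΦ_B/I, the flux linkage is NΦ_B = LI.
NΦ_B = (3.440×10^-2 H)(13.0 A) = 0.4472 Wb.

NΦ_B ≈ 0.447 Wb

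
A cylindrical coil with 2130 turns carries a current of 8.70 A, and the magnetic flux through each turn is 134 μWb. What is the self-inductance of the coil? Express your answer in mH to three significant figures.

L ≈ 32.8 mH

Self-inductance is defined by L = NΦ_B/I (flux linkage over current).
L = (2130)(1.340×10^-4 Wb)/(8.70 A) = 3.281×10^-2 H.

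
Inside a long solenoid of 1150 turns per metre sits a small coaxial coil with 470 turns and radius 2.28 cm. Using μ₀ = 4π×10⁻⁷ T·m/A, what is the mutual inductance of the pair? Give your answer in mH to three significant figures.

M ≈ 1.11 mH

The outer solenoid produces a uniform field B₁ = μ₀n₁I₁ across the inner coil,
so the flux linkage is N₂Φ = N₂B₁A₂ = μ₀n₁N₂A₂·I₁, giving M = μ₀n₁N₂A₂.
A₂ = πr² = π(2.280×10^-2 m)² = 1.633×10^-3 m².
M = (4π×10⁻⁷)(1150)(470)(1.633×10^-3) = 1.109×10^-3 H.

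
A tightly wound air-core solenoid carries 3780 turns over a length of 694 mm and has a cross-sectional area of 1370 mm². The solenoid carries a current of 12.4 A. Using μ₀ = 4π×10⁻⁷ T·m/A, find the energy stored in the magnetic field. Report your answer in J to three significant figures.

A = 1370 mm² = 1.370×10^-3 m².
L = μ₀N²A/ℓ = (4π×10⁻⁷)(3780)²(1.370×10^-3)/(0.694) = 3.544×10^-2 H.
U = ½LI² = ½(3.544×10^-2)(12.4)² = 2.725 J.

U ≈ 2.73 J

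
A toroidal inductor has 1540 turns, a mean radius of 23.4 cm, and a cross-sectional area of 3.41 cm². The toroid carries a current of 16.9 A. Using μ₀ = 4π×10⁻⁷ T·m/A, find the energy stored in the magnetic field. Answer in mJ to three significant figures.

L = μ₀N²A/(2πR) = (4π×10⁻⁷)(1540)²(3.410×10^-4)/(2π×0.234) = 6.912×10^-4 H.
U = ½LI² = ½(6.912×10^-4)(16.9)² = 9.871×10^-2 J.

U ≈ 98.7 mJ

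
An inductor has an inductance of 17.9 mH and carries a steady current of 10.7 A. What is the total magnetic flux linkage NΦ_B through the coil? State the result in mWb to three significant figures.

From L = NΦ_B/I, the flux linkage is NΦ_B = LI.
NΦ_B = (1.790×10^-2 H)(10.7 A) = 0.1915 Wb.

NΦ_B ≈ 192 mWb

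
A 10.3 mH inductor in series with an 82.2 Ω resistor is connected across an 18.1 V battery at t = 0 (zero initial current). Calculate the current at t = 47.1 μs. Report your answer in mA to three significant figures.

τ = L/R = 1.030×10^-2/82.2 = 1.253×10^-4 s; final current I_∞ = ε/R = 18.1/82.2 = 0.2202 A.
I(t) = I_∞(1 − e^(−t/τ)) with t/τ = 0.376.
I = (0.2202)(1 − e^(−0.376)) = 6.899×10^-2 A.

I ≈ 69.0 mA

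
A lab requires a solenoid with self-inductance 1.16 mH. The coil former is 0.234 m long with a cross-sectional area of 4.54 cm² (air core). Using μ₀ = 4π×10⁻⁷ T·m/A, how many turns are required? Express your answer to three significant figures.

N ≈ 690 turns

A = 4.54 cm² = 4.540×10^-4 m².
From L = μ₀N²A/ℓ, N = √(Lℓ / (μ₀A)).
N = √[(1.160×10^-3)(0.234) / ((4π×10⁻⁷)×4.540×10^-4)] = √(4.758×10^5) ≈ 689.8.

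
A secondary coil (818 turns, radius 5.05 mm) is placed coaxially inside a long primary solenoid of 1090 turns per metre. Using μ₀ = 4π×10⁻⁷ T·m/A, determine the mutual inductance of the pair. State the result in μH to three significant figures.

The outer solenoid produces a uniform field B₁ = μ₀n₁I₁ across the inner coil,
so the flux linkage is N₂Φ = N₂B₁A₂ = μ₀n₁N₂A₂·I₁, giving M = μ₀n₁N₂A₂.
A₂ = πr² = π(5.050×10^-3 m)² = 8.012×10^-5 m².
M = (4π×10⁻⁷)(1090)(818)(8.012×10^-5) = 8.977×10^-5 H.

M ≈ 89.8 μH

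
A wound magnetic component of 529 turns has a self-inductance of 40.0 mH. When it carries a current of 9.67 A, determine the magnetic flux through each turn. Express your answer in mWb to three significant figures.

From L = NΦ_B/I, the flux per turn is Φ_B = LI/N.
Φ_B = (4.000×10^-2 H)(9.67 A)/529 = 7.312×10^-4 Wb.

Φ_B ≈ 0.731 mWb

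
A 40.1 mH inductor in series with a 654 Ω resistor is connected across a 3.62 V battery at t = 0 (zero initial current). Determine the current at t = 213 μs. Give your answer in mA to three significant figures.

I ≈ 5.36 mA

τ = L/R = 4.010×10^-2/654 = 6.131×10^-5 s; final current I_∞ = ε/R = 3.62/654 = 5.535×10^-3 A.
I(t) = I_∞(1 − e^(−t/τ)) with t/τ = 3.474.
I = (5.535×10^-3)(1 − e^(−3.474)) = 5.364×10^-3 A.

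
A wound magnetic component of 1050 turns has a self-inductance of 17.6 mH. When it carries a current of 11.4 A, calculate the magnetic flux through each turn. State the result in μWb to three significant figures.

Φ_B ≈ 191 μWb

From L = NΦ_B/I, the flux per turn is Φ_B = LI/N.
Φ_B = (1.760×10^-2 H)(11.4 A)/1050 = 1.911×10^-4 Wb.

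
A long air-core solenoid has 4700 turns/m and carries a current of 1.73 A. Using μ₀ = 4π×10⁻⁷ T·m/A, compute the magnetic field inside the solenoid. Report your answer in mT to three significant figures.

B ≈ 10.2 mT

Inside a long solenoid, B = μ₀nI.
B = (4π×10⁻⁷)(4.700×10^3 m⁻¹)(1.73 A) = 1.022×10^-2 T.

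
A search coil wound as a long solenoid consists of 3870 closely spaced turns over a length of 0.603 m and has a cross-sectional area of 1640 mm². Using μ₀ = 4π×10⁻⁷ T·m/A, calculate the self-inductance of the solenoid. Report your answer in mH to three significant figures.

A = 1640 mm² = 1.640×10^-3 m².
For a long solenoid, L = μ₀N²A/ℓ.
L = (4π×10⁻⁷)(3870)²(1.640×10^-3)/(0.603 m) = 5.119×10^-2 H.

L ≈ 51.2 mH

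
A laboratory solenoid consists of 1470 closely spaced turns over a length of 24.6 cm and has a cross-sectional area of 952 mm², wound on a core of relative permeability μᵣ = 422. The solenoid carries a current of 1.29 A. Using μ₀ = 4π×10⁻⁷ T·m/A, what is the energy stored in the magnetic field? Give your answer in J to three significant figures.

A = 952 mm² = 9.520×10^-4 m².
L = μ₀μᵣN²A/ℓ = (4π×10⁻⁷)(422)(1470)²(9.520×10^-4)/(0.246) = 4.4346 H.
U = ½LI² = ½(4.4346)(1.29)² = 3.69 J.

U ≈ 3.69 J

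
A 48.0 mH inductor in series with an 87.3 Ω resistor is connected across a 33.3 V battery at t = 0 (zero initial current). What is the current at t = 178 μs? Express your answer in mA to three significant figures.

τ = L/R = 4.800×10^-2/87.3 = 5.498×10^-4 s; final current I_∞ = ε/R = 33.3/87.3 = 0.3814 A.
I(t) = I_∞(1 − e^(−t/τ)) with t/τ = 0.324.
I = (0.3814)(1 − e^(−0.324)) = 0.10549 A.

I ≈ 105 mA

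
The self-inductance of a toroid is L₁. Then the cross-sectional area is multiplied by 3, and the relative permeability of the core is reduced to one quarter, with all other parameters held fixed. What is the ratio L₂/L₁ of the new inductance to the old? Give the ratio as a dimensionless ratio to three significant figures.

L₂/L₁ = 0.750

For a toroid, L ∝ μᵣN²A/R.
L₂/L₁ = (3) × (0.25) = 0.750.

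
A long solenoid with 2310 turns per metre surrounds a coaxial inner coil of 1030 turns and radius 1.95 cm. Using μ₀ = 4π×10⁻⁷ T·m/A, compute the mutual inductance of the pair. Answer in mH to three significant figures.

M ≈ 3.57 mH

The outer solenoid produces a uniform field B₁ = μ₀n₁I₁ across the inner coil,
so the flux linkage is N₂Φ = N₂B₁A₂ = μ₀n₁N₂A₂·I₁, giving M = μ₀n₁N₂A₂.
A₂ = πr² = π(1.950×10^-2 m)² = 1.1946×10^-3 m².
M = (4π×10⁻⁷)(2310)(1030)(1.1946×10^-3) = 3.572×10^-3 H.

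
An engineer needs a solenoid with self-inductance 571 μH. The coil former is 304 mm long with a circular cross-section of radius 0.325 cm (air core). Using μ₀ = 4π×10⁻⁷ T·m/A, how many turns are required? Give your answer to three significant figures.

A = πr² = π(3.250×10^-3 m)² = 3.318×10^-5 m².
From L = μ₀N²A/ℓ, N = √(Lℓ / (μ₀A)).
N = √[(5.710×10^-4)(0.304) / ((4π×10⁻⁷)×3.318×10^-5)] = √(4.163×10^6) ≈ 2040.3.

N ≈ 2040 turns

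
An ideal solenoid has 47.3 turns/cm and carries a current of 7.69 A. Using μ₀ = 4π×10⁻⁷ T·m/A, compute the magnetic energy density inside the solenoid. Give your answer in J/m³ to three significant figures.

u ≈ 831 J/m³

B = μ₀nI = (4π×10⁻⁷)(4.730×10^3)(7.69) = 4.571×10^-2 T.
u = B²/(2μ₀) = (4.571×10^-2)²/(2×4π×10⁻⁷) = 831.3 J/m³.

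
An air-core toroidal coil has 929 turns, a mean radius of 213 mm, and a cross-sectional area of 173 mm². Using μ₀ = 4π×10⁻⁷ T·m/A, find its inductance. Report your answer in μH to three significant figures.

For a thin toroid, L = μ₀N²A/(2πR).
L = (4π×10⁻⁷)(929)²(1.730×10^-4) / (2π×0.213 m) = 1.402×10^-4 H.

L ≈ 140 μH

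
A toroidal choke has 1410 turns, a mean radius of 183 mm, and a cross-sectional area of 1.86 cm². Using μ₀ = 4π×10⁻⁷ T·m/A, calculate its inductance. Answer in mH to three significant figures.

For a thin toroid, L = μ₀N²A/(2πR).
L = (4π×10⁻⁷)(1410)²(1.860×10^-4) / (2π×0.183 m) = 4.041×10^-4 H.

L ≈ 0.404 mH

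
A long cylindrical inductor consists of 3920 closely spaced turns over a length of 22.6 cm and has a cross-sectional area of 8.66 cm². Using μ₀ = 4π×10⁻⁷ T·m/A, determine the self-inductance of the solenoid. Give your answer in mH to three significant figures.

A = 8.66 cm² = 8.660×10^-4 m².
For a long solenoid, L = μ₀N²A/ℓ.
L = (4π×10⁻⁷)(3920)²(8.660×10^-4)/(0.226 m) = 7.399×10^-2 H.

L ≈ 74.0 mH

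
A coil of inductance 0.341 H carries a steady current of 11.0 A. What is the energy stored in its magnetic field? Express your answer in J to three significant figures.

U ≈ 20.6 J

Stored magnetic energy: U = ½LI².
U = ½(0.341 H)(11.0 A)² = 20.63 J.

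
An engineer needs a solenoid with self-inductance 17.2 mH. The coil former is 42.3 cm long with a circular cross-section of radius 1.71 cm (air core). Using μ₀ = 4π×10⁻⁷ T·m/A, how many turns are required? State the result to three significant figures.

N ≈ 2510 turns

A = πr² = π(1.710×10^-2 m)² = 9.186×10^-4 m².
From L = μ₀N²A/ℓ, N = √(Lℓ / (μ₀A)).
N = √[(1.720×10^-2)(0.423) / ((4π×10⁻⁷)×9.186×10^-4)] = √(6.303×10^6) ≈ 2510.5.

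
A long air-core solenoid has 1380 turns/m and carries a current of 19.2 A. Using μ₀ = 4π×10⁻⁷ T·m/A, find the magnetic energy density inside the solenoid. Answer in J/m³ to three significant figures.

u ≈ 441 J/m³

B = μ₀nI = (4π×10⁻⁷)(1.380×10^3)(19.2) = 3.330×10^-2 T.
u = B²/(2μ₀) = (3.330×10^-2)²/(2×4π×10⁻⁷) = 441.1 J/m³.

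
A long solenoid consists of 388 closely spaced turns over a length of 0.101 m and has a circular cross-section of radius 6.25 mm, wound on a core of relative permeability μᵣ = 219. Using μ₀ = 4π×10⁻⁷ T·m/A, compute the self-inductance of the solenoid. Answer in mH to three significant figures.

A = πr² = π(6.250×10^-3 m)² = 1.227×10^-4 m².
For a long solenoid, L = μ₀μᵣN²A/ℓ.
L = (4π×10⁻⁷)(219)(388)²(1.227×10^-4)/(0.101 m) = 5.034×10^-2 H.

L ≈ 50.3 mH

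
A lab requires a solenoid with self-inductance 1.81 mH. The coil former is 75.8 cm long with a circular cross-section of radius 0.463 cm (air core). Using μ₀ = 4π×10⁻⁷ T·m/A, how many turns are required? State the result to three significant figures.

N ≈ 4030 turns

A = πr² = π(4.630×10^-3 m)² = 6.7346×10^-5 m².
From L = μ₀N²A/ℓ, N = √(Lℓ / (μ₀A)).
N = √[(1.810×10^-3)(0.758) / ((4π×10⁻⁷)×6.7346×10^-5)] = √(1.621×10^7) ≈ 4026.4.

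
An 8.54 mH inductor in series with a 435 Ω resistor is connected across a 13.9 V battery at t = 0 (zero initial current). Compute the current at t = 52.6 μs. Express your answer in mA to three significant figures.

I ≈ 29.8 mA

τ = L/R = 8.540×10^-3/435 = 1.963×10^-5 s; final current I_∞ = ε/R = 13.9/435 = 3.195×10^-2 A.
I(t) = I_∞(1 − e^(−t/τ)) with t/τ = 2.679.
I = (3.195×10^-2)(1 − e^(−2.679)) = 2.976×10^-2 A.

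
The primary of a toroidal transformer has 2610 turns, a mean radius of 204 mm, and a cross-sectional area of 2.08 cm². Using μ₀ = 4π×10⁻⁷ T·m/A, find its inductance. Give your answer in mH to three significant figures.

L ≈ 1.39 mH

For a thin toroid, L = μ₀N²A/(2πR).
L = (4π×10⁻⁷)(2610)²(2.080×10^-4) / (2π×0.204 m) = 1.389×10^-3 H.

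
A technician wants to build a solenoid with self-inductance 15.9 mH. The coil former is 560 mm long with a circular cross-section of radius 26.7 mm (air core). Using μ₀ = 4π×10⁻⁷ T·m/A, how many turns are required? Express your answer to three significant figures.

N ≈ 1780 turns

A = πr² = π(2.670×10^-2 m)² = 2.240×10^-3 m².
From L = μ₀N²A/ℓ, N = √(Lℓ / (μ₀A)).
N = √[(1.590×10^-2)(0.56) / ((4π×10⁻⁷)×2.240×10^-3)] = √(3.164×10^6) ≈ 1778.7.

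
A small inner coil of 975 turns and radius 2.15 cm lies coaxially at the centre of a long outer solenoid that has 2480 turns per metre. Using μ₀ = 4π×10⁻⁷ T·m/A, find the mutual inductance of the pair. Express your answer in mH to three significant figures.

M ≈ 4.41 mH

The outer solenoid produces a uniform field B₁ = μ₀n₁I₁ across the inner coil,
so the flux linkage is N₂Φ = N₂B₁A₂ = μ₀n₁N₂A₂·I₁, giving M = μ₀n₁N₂A₂.
A₂ = πr² = π(2.150×10^-2 m)² = 1.452×10^-3 m².
M = (4π×10⁻⁷)(2480)(975)(1.452×10^-3) = 4.413×10^-3 H.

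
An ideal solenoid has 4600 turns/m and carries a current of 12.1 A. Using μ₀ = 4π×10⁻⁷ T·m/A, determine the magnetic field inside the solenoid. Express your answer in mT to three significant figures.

B ≈ 69.9 mT

Inside a long solenoid, B = μ₀nI.
B = (4π×10⁻⁷)(4.600×10^3 m⁻¹)(12.1 A) = 6.994×10^-2 T.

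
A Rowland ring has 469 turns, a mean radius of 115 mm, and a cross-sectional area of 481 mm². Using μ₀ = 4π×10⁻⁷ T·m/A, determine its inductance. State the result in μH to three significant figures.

L ≈ 184 μH

For a thin toroid, L = μ₀N²A/(2πR).
L = (4π×10⁻⁷)(469)²(4.810×10^-4) / (2π×0.115 m) = 1.840×10^-4 H.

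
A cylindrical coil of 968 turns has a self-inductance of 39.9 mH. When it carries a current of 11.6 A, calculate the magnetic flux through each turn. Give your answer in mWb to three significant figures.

From L = NΦ_B/I, the flux per turn is Φ_B = LI/N.
Φ_B = (3.990×10^-2 H)(11.6 A)/968 = 4.781×10^-4 Wb.

Φ_B ≈ 0.478 mWb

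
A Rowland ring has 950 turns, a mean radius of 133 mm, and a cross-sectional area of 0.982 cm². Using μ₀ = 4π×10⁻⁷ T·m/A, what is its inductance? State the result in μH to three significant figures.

L ≈ 133 μH

For a thin toroid, L = μ₀N²A/(2πR).
L = (4π×10⁻⁷)(950)²(9.820×10^-5) / (2π×0.133 m) = 1.333×10^-4 H.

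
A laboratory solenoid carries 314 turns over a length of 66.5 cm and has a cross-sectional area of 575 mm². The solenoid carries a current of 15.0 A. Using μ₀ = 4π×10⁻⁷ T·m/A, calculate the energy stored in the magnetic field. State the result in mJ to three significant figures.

A = 575 mm² = 5.750×10^-4 m².
L = μ₀N²A/ℓ = (4π×10⁻⁷)(314)²(5.750×10^-4)/(0.665) = 1.071×10^-4 H.
U = ½LI² = ½(1.071×10^-4)(15.0)² = 1.205×10^-2 J.

U ≈ 12.1 mJ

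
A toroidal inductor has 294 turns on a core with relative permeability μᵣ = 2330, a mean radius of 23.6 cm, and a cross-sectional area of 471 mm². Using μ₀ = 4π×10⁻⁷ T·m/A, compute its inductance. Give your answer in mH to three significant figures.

L ≈ 80.4 mH

For a thin toroid, L = μ₀μᵣN²A/(2πR).
L = (4π×10⁻⁷)(2330)(294)²(4.710×10^-4) / (2π×0.236 m) = 8.039×10^-2 H.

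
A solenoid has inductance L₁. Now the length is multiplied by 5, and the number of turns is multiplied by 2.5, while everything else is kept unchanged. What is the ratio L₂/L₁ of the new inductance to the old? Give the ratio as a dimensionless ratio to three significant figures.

L₂/L₁ = 1.25

For a solenoid, L ∝ μᵣN²A/ℓ.
L₂/L₁ = (5)^-1 × (2.5)^2 = 1.25.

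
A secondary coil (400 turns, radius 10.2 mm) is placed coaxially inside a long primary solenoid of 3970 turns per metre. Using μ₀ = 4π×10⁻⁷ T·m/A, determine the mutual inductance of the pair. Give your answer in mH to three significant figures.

The outer solenoid produces a uniform field B₁ = μ₀n₁I₁ across the inner coil,
so the flux linkage is N₂Φ = N₂B₁A₂ = μ₀n₁N₂A₂·I₁, giving M = μ₀n₁N₂A₂.
A₂ = πr² = π(1.020×10^-2 m)² = 3.269×10^-4 m².
M = (4π×10⁻⁷)(3970)(400)(3.269×10^-4) = 6.522×10^-4 H.

M ≈ 0.652 mH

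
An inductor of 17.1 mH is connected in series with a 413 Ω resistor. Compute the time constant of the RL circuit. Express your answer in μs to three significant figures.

τ ≈ 41.4 μs

τ = L/R = (1.710×10^-2 H)/(413 Ω) = 4.140×10^-5 s.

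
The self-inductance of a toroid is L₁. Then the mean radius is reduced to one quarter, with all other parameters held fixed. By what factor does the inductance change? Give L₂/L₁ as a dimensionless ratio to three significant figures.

For a toroid, L ∝ μᵣN²A/R.
L₂/L₁ = (0.25)^-1 = 4.00.

L₂/L₁ = 4.00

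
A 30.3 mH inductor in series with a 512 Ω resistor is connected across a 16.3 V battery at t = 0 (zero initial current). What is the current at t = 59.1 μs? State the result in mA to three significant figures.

τ = L/R = 3.030×10^-2/512 = 5.918×10^-5 s; final current I_∞ = ε/R = 16.3/512 = 3.184×10^-2 A.
I(t) = I_∞(1 − e^(−t/τ)) with t/τ = 0.999.
I = (3.184×10^-2)(1 − e^(−0.999)) = 2.011×10^-2 A.

I ≈ 20.1 mA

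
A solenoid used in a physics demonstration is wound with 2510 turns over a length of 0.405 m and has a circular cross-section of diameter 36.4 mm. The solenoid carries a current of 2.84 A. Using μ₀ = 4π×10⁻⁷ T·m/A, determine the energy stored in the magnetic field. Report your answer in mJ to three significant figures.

A = π(d/2)² = π(1.820×10^-2 m)² = 1.041×10^-3 m².
L = μ₀N²A/ℓ = (4π×10⁻⁷)(2510)²(1.041×10^-3)/(0.405) = 2.034×10^-2 H.
U = ½LI² = ½(2.034×10^-2)(2.84)² = 8.204×10^-2 J.

U ≈ 82.0 mJ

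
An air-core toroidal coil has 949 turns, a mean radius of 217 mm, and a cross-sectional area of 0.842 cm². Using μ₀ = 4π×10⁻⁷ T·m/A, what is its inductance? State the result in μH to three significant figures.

L ≈ 69.9 μH

For a thin toroid, L = μ₀N²A/(2πR).
L = (4π×10⁻⁷)(949)²(8.420×10^-5) / (2π×0.217 m) = 6.989×10^-5 H.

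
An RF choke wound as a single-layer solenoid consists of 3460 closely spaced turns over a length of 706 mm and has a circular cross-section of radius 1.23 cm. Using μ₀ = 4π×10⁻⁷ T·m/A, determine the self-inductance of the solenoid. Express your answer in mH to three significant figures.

A = πr² = π(1.230×10^-2 m)² = 4.753×10^-4 m².
For a long solenoid, L = μ₀N²A/ℓ.
L = (4π×10⁻⁷)(3460)²(4.753×10^-4)/(0.706 m) = 1.013×10^-2 H.

L ≈ 10.1 mH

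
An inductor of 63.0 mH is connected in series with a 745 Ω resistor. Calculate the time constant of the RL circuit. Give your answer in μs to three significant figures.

τ = L/R = (6.300×10^-2 H)/(745 Ω) = 8.456×10^-5 s.

τ ≈ 84.6 μs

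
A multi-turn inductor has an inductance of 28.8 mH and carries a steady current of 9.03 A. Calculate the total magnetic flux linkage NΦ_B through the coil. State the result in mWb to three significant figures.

From L = NΦ_B/I, the flux linkage is NΦ_B = LI.
NΦ_B = (2.880×10^-2 H)(9.03 A) = 0.2601 Wb.

NΦ_B ≈ 260 mWb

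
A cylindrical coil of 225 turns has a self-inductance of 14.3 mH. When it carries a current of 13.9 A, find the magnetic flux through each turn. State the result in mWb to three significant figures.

From L = NΦ_B/I, the flux per turn is Φ_B = LI/N.
Φ_B = (1.430×10^-2 H)(13.9 A)/225 = 8.834×10^-4 Wb.

Φ_B ≈ 0.883 mWb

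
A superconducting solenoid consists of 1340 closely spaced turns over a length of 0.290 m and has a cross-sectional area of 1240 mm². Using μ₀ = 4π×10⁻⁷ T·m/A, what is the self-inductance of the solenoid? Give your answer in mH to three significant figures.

L ≈ 9.65 mH

A = 1240 mm² = 1.240×10^-3 m².
For a long solenoid, L = μ₀N²A/ℓ.
L = (4π×10⁻⁷)(1340)²(1.240×10^-3)/(0.29 m) = 9.648×10^-3 H.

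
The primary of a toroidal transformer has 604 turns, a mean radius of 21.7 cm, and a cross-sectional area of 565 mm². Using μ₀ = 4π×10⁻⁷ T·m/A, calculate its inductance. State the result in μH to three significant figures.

L ≈ 190 μH

For a thin toroid, L = μ₀N²A/(2πR).
L = (4π×10⁻⁷)(604)²(5.650×10^-4) / (2π×0.217 m) = 1.900×10^-4 H.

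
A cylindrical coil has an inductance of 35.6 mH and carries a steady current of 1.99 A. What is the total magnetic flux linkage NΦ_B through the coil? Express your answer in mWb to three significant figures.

From L = NΦ_B/I, the flux linkage is NΦ_B = LI.
NΦ_B = (3.560×10^-2 H)(1.99 A) = 7.084×10^-2 Wb.

NΦ_B ≈ 70.8 mWb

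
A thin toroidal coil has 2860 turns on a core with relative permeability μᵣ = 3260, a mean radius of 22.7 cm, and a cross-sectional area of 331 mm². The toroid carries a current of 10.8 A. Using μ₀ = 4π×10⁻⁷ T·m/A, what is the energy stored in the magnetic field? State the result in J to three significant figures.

L = μ₀μᵣN²A/(2πR) = (4π×10⁻⁷)(3260)(2860)²(3.310×10^-4)/(2π×0.227) = 7.776 H.
U = ½LI² = ½(7.776)(10.8)² = 453.5 J.

U ≈ 454 J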